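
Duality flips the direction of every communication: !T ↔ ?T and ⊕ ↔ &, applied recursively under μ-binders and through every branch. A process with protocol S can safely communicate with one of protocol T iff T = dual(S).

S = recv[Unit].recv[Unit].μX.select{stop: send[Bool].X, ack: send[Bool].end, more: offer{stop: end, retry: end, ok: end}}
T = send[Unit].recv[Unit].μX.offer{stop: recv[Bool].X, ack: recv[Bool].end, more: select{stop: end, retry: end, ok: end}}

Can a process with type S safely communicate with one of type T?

recv[Unit] | send[Unit]  ✓
  recv[Unit] | recv[Unit]  ✗ same direction on both sides — not dual

NO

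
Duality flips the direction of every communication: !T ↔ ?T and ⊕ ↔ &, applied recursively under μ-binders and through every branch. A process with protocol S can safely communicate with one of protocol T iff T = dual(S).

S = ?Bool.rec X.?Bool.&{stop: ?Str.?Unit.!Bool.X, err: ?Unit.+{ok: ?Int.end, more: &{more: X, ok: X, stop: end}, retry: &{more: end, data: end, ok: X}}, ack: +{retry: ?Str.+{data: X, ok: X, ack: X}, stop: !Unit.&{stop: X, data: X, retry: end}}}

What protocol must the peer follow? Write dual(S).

!Bool.rec X.!Bool.+{stop: !Str.!Unit.?Bool.X, err: !Unit.&{ok: !Int.end, more: +{more: X, ok: X, stop: end}, retry: +{more: end, data: end, ok: X}}, ack: &{retry: !Str.&{data: X, ok: X, ack: X}, stop: ?Unit.+{stop: X, data: X, retry: end}}}

?Bool = !Bool
  rec X = rec X  (rec unchanged)
    ?Bool = !Bool
      &{stop,err,ack} = +{stop,err,ack}  (external→internal)
        [stop]
          ?Str = !Str
            ?Unit = !Unit
              !Bool = ?Bool
                X ↦ X
        [err]
          ?Unit = !Unit
            +{ok,more,retry} = &{ok,more,retry}  (internal→external)
              [ok]
                ?Int = !Int
                  end ↦ end
              [more]
                &{more,ok,stop} = +{more,ok,stop}  (external→internal)
                  [more]
                    X ↦ X
                  [ok]
                    X ↦ X
                  [stop]
                    end ↦ end
              [retry]
                &{more,data,ok} = +{more,data,ok}  (external→internal)
                  [more]
                    end ↦ end
                  [data]
                    end ↦ end
                  [ok]
                    X ↦ X
        [ack]
          +{retry,stop} = &{retry,stop}  (internal→external)
            [retry]
              ?Str = !Str
                +{data,ok,ack} = &{data,ok,ack}  (internal→external)
                  [data]
                    X ↦ X
                  [ok]
                    X ↦ X
                  [ack]
                    X ↦ X
            [stop]
              !Unit = ?Unit
                &{stop,data,retry} = +{stop,data,retry}  (external→internal)
                  [stop]
                    X ↦ X
                  [data]
                    X ↦ X
                  [retry]
                    end ↦ end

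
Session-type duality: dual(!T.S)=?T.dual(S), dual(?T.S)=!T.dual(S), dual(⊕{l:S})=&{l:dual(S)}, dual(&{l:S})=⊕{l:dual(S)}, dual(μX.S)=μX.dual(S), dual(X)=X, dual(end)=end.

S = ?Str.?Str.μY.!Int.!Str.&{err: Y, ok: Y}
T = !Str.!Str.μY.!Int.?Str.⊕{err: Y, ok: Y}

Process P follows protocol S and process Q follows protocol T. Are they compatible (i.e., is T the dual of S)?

?Str | !Str  ✓
  ?Str | !Str  ✓
    μY | μY  ✓ (rec unchanged)
      !Int | !Int  ✗ same direction on both sides — not dual

NO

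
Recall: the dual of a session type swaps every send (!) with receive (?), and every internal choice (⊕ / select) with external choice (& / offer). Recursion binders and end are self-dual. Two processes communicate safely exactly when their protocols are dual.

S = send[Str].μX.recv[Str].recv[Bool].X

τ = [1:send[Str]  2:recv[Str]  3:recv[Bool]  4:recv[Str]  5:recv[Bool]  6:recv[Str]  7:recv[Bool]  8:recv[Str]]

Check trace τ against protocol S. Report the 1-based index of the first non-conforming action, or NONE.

step 1: send[Str]  ✓  state: μX.…
step 2: recv[Str]  ✓  state: recv[Bool].μX.…
step 3: recv[Bool]  ✓  state: μX.…
step 4: recv[Str]  ✓  state: recv[Bool].μX.…
step 5: recv[Bool]  ✓  state: μX.…
step 6: recv[Str]  ✓  state: recv[Bool].μX.…
step 7: recv[Bool]  ✓  state: μX.…
step 8: recv[Str]  ✓  state: recv[Bool].μX.…
τ conforms to S (length 8)

NONE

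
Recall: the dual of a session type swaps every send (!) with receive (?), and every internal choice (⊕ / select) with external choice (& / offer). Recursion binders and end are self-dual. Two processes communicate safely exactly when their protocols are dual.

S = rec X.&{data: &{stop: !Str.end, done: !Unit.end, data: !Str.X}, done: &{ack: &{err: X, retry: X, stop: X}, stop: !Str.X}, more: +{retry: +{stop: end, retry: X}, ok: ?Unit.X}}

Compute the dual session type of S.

rec X.+{data: +{stop: ?Str.end, done: ?Unit.end, data: ?Str.X}, done: +{ack: +{err: X, retry: X, stop: X}, stop: ?Str.X}, more: &{retry: &{stop: end, retry: X}, ok: !Unit.X}}

rec X = rec X  (binder kept)
  &{data,done,more} = +{data,done,more}  (offer→select)
    • data:
      &{stop,done,data} = +{stop,done,data}  (offer→select)
        • stop:
          !Str = ?Str
            dual(end) = end
        • done:
          !Unit = ?Unit
            dual(end) = end
        • data:
          !Str = ?Str
            dual(X) = X
    • done:
      &{ack,stop} = +{ack,stop}  (offer→select)
        • ack:
          &{err,retry,stop} = +{err,retry,stop}  (offer→select)
            • err:
              dual(X) = X
            • retry:
              dual(X) = X
            • stop:
              dual(X) = X
        • stop:
          !Str = ?Str
            dual(X) = X
    • more:
      +{retry,ok} = &{retry,ok}  (⊕→&)
        • retry:
          +{stop,retry} = &{stop,retry}  (⊕→&)
            • stop:
              dual(end) = end
            • retry:
              dual(X) = X
        • ok:
          ?Unit = !Unit
            dual(X) = X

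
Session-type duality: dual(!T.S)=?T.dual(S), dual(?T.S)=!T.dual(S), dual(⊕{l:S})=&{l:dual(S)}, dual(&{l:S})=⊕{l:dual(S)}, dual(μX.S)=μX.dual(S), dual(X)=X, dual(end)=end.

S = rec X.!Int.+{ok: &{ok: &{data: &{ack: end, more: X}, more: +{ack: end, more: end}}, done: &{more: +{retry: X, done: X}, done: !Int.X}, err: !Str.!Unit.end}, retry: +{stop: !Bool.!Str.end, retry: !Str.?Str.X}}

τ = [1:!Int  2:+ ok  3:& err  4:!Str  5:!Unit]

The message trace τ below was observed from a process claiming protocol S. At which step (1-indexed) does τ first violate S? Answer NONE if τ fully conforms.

NONE

[1] !Int  ✓  state: +{ok: &{ok: &{data: &{ack: end, more: rec X.…}, more: +{ack: end, more: end}}, done: &{more: +{retry: rec X.…, done: rec X.…}, done: !Int.rec X.…}, err: !Str.!Unit.end}, retry: +{stop: !Bool.!Str.end, retry: !Str.?Str.rec X.…}}
[2] + ok  ✓  state: &{ok: &{data: &{ack: end, more: rec X.…}, more: +{ack: end, more: end}}, done: &{more: +{retry: rec X.…, done: rec X.…}, done: !Int.rec X.…}, err: !Str.!Unit.end}
[3] & err  ✓  state: !Str.!Unit.end
[4] !Str  ✓  state: !Unit.end
[5] !Unit  ✓  state: end
τ conforms to S (length 5)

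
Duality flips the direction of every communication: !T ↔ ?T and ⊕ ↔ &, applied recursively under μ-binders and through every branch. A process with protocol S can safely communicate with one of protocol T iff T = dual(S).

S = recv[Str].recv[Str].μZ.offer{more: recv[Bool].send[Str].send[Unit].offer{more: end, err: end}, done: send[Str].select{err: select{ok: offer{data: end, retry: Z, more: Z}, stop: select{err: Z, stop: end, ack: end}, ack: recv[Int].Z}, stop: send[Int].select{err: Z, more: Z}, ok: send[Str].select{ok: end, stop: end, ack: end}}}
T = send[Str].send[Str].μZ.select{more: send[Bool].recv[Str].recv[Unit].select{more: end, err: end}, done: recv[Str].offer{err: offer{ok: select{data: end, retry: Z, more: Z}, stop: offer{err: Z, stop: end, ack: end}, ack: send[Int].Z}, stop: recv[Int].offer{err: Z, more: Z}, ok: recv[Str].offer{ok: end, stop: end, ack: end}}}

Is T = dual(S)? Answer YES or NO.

YES

recv[Str] ‖ send[Str]  ✓
  recv[Str] ‖ send[Str]  ✓
    μZ ‖ μZ  ✓ (rec unchanged)
      offer{more,done} ‖ select{more,done}  ✓ label sets agree
        [more]
          recv[Bool] ‖ send[Bool]  ✓
            send[Str] ‖ recv[Str]  ✓
              send[Unit] ‖ recv[Unit]  ✓
                offer{more,err} ‖ select{more,err}  ✓ label sets agree
                  [more]
                    end ‖ end  ✓
                  [err]
                    end ‖ end  ✓
        [done]
          send[Str] ‖ recv[Str]  ✓
            select{err,stop,ok} ‖ offer{err,stop,ok}  ✓ label sets agree
              [err]
                select{ok,stop,ack} ‖ offer{ok,stop,ack}  ✓ label sets agree
                  [ok]
                    offer{data,retry,more} ‖ select{data,retry,more}  ✓ label sets agree
                      [data]
                        end ‖ end  ✓
                      [retry]
                        Z ‖ Z  ✓
                      [more]
                        Z ‖ Z  ✓
                  [stop]
                    select{err,stop,ack} ‖ offer{err,stop,ack}  ✓ label sets agree
                      [err]
                        Z ‖ Z  ✓
                      [stop]
                        end ‖ end  ✓
                      [ack]
                        end ‖ end  ✓
                  [ack]
                    recv[Int] ‖ send[Int]  ✓
                      Z ‖ Z  ✓
              [stop]
                send[Int] ‖ recv[Int]  ✓
                  select{err,more} ‖ offer{err,more}  ✓ label sets agree
                    [err]
                      Z ‖ Z  ✓
                    [more]
                      Z ‖ Z  ✓
              [ok]
                send[Str] ‖ recv[Str]  ✓
                  select{ok,stop,ack} ‖ offer{ok,stop,ack}  ✓ label sets agree
                    [ok]
                      end ‖ end  ✓
                    [stop]
                      end ‖ end  ✓
                    [ack]
                      end ‖ end  ✓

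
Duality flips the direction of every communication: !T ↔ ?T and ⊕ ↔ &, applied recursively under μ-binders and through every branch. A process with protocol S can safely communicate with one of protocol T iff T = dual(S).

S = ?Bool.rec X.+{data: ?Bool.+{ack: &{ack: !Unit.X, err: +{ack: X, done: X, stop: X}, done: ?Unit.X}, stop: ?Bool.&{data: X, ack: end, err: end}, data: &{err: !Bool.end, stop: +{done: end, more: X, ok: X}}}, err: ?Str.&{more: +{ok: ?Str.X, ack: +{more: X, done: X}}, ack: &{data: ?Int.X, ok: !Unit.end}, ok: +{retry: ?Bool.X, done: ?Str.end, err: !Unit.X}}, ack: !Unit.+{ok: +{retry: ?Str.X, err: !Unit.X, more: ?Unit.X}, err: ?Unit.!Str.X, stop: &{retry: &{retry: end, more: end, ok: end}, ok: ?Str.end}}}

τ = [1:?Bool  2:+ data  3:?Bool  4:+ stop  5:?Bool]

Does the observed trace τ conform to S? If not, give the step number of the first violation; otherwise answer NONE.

NONE

@1 ?Bool  match  residual = rec X.…
@2 + data  match  residual = ?Bool.+{ack: &{ack: !Unit.rec X.…, err: +{ack: rec X.…, done: rec X.…, stop: rec X.…}, done: ?Unit.rec X.…}, stop: ?Bool.&{data: rec X.…, ack: end, err: end}, data: &{err: !Bool.end, stop: +{done: end, more: rec X.…, ok: rec X.…}}}
@3 ?Bool  match  residual = +{ack: &{ack: !Unit.rec X.…, err: +{ack: rec X.…, done: rec X.…, stop: rec X.…}, done: ?Unit.rec X.…}, stop: ?Bool.&{data: rec X.…, ack: end, err: end}, data: &{err: !Bool.end, stop: +{done: end, more: rec X.…, ok: rec X.…}}}
@4 + stop  match  residual = ?Bool.&{data: rec X.…, ack: end, err: end}
@5 ?Bool  match  residual = &{data: rec X.…, ack: end, err: end}
all 5 steps conform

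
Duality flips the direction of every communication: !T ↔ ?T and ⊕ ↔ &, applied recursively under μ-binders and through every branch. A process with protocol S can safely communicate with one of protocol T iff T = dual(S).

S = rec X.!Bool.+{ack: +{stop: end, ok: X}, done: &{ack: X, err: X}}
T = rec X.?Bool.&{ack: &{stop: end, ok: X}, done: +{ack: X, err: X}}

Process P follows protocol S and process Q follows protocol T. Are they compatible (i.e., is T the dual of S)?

YES

rec X ‖ rec X  ✓ (binder kept)
  !Bool ‖ ?Bool  ✓
    +{ack,done} ‖ &{ack,done}  ✓ labels match
      • ack:
        +{stop,ok} ‖ &{stop,ok}  ✓ labels match
          • stop:
            end ‖ end  ✓
          • ok:
            X ‖ X  ✓
      • done:
        &{ack,err} ‖ +{ack,err}  ✓ labels match
          • ack:
            X ‖ X  ✓
          • err:
            X ‖ X  ✓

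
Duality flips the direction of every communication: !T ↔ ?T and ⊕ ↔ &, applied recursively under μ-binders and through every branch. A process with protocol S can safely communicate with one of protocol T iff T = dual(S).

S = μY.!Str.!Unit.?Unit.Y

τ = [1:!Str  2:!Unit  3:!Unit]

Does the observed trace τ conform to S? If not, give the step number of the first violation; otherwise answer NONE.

3

@1 !Str  match  state: !Unit.?Unit.μY.…
@2 !Unit  match  state: ?Unit.μY.…
@3 got !Unit, protocol expects ?Unit  ✗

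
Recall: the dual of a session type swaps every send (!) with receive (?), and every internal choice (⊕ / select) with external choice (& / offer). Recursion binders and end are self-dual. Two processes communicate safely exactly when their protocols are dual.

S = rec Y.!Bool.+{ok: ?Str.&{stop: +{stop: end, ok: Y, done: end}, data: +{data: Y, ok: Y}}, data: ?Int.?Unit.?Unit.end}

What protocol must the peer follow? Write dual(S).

rec Y.?Bool.&{ok: !Str.+{stop: &{stop: end, ok: Y, done: end}, data: &{data: Y, ok: Y}}, data: !Int.!Unit.!Unit.end}

rec Y → rec Y  (rec unchanged)
  !Bool → ?Bool
    +{ok,data} → &{ok,data}  (internal→external)
      case ok:
        ?Str → !Str
          &{stop,data} → +{stop,data}  (offer→select)
            case stop:
              +{stop,ok,done} → &{stop,ok,done}  (internal→external)
                case stop:
                  dual(end) = end
                case ok:
                  dual(Y) = Y
                case done:
                  dual(end) = end
            case data:
              +{data,ok} → &{data,ok}  (internal→external)
                case data:
                  dual(Y) = Y
                case ok:
                  dual(Y) = Y
      case data:
        ?Int → !Int
          ?Unit → !Unit
            ?Unit → !Unit
              dual(end) = end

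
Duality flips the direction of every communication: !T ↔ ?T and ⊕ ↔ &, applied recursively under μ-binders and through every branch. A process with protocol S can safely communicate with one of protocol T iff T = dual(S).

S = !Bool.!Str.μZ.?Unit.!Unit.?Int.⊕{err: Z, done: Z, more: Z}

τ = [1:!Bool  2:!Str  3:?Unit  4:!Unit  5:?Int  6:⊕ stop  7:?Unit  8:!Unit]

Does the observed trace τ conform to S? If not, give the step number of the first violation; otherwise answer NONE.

[1] !Bool  ok  residual = !Str.μZ.…
[2] !Str  ok  residual = μZ.…
[3] ?Unit  ok  residual = !Unit.?Int.⊕{err: μZ.…, done: μZ.…, more: μZ.…}
[4] !Unit  ok  residual = ?Int.⊕{err: μZ.…, done: μZ.…, more: μZ.…}
[5] ?Int  ok  residual = ⊕{err: μZ.…, done: μZ.…, more: μZ.…}
[6] got ⊕ stop, protocol expects ⊕ err or ⊕ done or ⊕ more  ✗

6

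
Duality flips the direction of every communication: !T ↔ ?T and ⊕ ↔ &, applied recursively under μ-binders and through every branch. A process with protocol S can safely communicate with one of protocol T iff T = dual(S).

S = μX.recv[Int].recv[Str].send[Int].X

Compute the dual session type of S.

μX → μX  (μ self-dual)
  recv[Int] → send[Int]
    recv[Str] → send[Str]
      send[Int] → recv[Int]
        dual(X) = X

μX.send[Int].send[Str].recv[Int].X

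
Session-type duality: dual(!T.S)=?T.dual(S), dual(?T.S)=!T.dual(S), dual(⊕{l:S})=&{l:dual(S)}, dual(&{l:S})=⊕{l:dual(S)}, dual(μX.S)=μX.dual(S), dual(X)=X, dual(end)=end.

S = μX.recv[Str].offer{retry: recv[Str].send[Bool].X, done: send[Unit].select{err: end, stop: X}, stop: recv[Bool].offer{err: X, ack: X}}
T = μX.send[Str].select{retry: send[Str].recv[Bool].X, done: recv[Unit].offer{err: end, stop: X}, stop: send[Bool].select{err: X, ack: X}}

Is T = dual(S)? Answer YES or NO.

μX ‖ μX  match (binder kept)
  recv[Str] ‖ send[Str]  match
    offer{retry,done,stop} ‖ select{retry,done,stop}  match label sets agree
      • retry:
        recv[Str] ‖ send[Str]  match
          send[Bool] ‖ recv[Bool]  match
            X ‖ X  match
      • done:
        send[Unit] ‖ recv[Unit]  match
          select{err,stop} ‖ offer{err,stop}  match label sets agree
            • err:
              end ‖ end  match
            • stop:
              X ‖ X  match
      • stop:
        recv[Bool] ‖ send[Bool]  match
          offer{err,ack} ‖ select{err,ack}  match label sets agree
            • err:
              X ‖ X  match
            • ack:
              X ‖ X  match

YES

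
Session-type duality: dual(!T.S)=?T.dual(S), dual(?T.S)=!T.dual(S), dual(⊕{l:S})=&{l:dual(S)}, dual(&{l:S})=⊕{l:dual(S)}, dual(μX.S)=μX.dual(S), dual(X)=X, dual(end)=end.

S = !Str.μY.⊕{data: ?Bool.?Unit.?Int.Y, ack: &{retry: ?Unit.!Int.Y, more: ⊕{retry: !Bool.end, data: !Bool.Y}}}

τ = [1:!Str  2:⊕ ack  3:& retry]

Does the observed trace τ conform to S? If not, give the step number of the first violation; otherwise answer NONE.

NONE

@1 !Str  match  now at μY.…
@2 ⊕ ack  match  now at &{retry: ?Unit.!Int.μY.…, more: ⊕{retry: !Bool.end, data: !Bool.μY.…}}
@3 & retry  match  now at ?Unit.!Int.μY.…
τ conforms to S (length 3)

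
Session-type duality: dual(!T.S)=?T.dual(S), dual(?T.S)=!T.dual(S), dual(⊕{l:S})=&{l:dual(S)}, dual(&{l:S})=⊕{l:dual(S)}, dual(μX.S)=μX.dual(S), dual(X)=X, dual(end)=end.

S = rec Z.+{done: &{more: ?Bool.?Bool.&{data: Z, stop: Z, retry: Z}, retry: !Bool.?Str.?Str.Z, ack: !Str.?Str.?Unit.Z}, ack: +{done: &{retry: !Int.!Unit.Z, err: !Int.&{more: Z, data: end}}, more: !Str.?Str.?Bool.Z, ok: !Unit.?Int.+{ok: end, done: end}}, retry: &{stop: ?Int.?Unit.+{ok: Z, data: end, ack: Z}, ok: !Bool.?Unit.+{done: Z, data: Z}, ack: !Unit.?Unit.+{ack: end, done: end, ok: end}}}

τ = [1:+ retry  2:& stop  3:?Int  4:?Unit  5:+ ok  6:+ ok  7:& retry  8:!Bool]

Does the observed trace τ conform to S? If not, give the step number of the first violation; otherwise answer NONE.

@1 + retry  ok  cont: &{stop: ?Int.?Unit.+{ok: rec Z.…, data: end, ack: rec Z.…}, ok: !Bool.?Unit.+{done: rec Z.…, data: rec Z.…}, ack: !Unit.?Unit.+{ack: end, done: end, ok: end}}
@2 & stop  ok  cont: ?Int.?Unit.+{ok: rec Z.…, data: end, ack: rec Z.…}
@3 ?Int  ok  cont: ?Unit.+{ok: rec Z.…, data: end, ack: rec Z.…}
@4 ?Unit  ok  cont: +{ok: rec Z.…, data: end, ack: rec Z.…}
@5 + ok  ok  cont: rec Z.…
@6 got + ok, protocol expects + done or + ack or + retry  ✗

6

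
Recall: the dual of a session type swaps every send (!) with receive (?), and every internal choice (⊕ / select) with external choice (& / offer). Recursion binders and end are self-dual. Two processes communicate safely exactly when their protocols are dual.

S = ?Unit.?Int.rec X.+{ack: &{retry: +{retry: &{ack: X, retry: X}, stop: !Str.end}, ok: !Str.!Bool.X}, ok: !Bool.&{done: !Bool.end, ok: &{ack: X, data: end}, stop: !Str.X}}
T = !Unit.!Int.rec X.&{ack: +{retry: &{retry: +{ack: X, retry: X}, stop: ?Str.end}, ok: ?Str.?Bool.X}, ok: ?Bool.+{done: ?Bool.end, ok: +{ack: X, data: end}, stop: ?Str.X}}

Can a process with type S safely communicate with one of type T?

YES

?Unit | !Unit  ok
  ?Int | !Int  ok
    rec X | rec X  ok (binder kept)
      +{ack,ok} | &{ack,ok}  ok same labels
        case ack:
          &{retry,ok} | +{retry,ok}  ok same labels
            case retry:
              +{retry,stop} | &{retry,stop}  ok same labels
                case retry:
                  &{ack,retry} | +{ack,retry}  ok same labels
                    case ack:
                      X | X  ok
                    case retry:
                      X | X  ok
                case stop:
                  !Str | ?Str  ok
                    end | end  ok
            case ok:
              !Str | ?Str  ok
                !Bool | ?Bool  ok
                  X | X  ok
        case ok:
          !Bool | ?Bool  ok
            &{done,ok,stop} | +{done,ok,stop}  ok same labels
              case done:
                !Bool | ?Bool  ok
                  end | end  ok
              case ok:
                &{ack,data} | +{ack,data}  ok same labels
                  case ack:
                    X | X  ok
                  case data:
                    end | end  ok
              case stop:
                !Str | ?Str  ok
                  X | X  ok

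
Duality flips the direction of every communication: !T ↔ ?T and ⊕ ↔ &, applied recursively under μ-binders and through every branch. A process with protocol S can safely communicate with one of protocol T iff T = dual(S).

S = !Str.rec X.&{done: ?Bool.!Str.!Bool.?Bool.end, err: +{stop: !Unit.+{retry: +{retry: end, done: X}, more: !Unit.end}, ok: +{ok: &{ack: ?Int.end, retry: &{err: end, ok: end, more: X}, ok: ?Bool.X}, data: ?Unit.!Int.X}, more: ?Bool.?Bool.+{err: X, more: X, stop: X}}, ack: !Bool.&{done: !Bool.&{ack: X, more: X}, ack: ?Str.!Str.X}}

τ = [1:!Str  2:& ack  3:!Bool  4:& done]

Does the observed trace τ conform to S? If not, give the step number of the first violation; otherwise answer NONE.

NONE

step 1: !Str  ok  now at rec X.…
step 2: & ack  ok  now at !Bool.&{done: !Bool.&{ack: rec X.…, more: rec X.…}, ack: ?Str.!Str.rec X.…}
step 3: !Bool  ok  now at &{done: !Bool.&{ack: rec X.…, more: rec X.…}, ack: ?Str.!Str.rec X.…}
step 4: & done  ok  now at !Bool.&{ack: rec X.…, more: rec X.…}
all 4 steps conform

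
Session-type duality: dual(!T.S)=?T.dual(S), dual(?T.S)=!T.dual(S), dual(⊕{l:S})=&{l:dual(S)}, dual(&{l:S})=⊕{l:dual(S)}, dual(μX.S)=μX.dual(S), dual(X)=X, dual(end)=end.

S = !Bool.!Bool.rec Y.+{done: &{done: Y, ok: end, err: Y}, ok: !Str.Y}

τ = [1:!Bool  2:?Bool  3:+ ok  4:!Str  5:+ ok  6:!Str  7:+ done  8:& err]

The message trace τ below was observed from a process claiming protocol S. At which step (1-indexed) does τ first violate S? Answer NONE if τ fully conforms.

2

[1] !Bool  ok  residual = !Bool.rec Y.…
[2] got ?Bool, protocol expects !Bool  ✗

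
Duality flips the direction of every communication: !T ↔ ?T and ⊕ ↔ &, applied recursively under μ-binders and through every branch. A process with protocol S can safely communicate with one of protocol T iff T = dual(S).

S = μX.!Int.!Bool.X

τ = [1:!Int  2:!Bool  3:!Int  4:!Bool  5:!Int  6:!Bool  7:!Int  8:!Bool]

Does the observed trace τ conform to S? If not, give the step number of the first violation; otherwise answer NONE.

NONE

[1] !Int  ✓  state: !Bool.μX.…
[2] !Bool  ✓  state: μX.…
[3] !Int  ✓  state: !Bool.μX.…
[4] !Bool  ✓  state: μX.…
[5] !Int  ✓  state: !Bool.μX.…
[6] !Bool  ✓  state: μX.…
[7] !Int  ✓  state: !Bool.μX.…
[8] !Bool  ✓  state: μX.…
all 8 steps conform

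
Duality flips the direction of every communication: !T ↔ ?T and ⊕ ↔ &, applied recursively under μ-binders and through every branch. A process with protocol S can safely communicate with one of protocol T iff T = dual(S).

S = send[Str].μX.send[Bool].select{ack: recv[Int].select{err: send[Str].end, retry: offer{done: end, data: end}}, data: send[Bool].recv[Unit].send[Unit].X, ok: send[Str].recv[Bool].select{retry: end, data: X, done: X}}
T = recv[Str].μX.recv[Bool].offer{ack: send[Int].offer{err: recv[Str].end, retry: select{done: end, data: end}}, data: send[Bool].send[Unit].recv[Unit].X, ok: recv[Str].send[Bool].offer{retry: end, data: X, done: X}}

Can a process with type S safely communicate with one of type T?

NO

send[Str] ‖ recv[Str]  match
  μX ‖ μX  match (rec unchanged)
    send[Bool] ‖ recv[Bool]  match
      select{ack,data,ok} ‖ offer{ack,data,ok}  match same labels
        • ack:
          recv[Int] ‖ send[Int]  match
            select{err,retry} ‖ offer{err,retry}  match same labels
              • err:
                send[Str] ‖ recv[Str]  match
                  end ‖ end  match
              • retry:
                offer{done,data} ‖ select{done,data}  match same labels
                  • done:
                    end ‖ end  match
                  • data:
                    end ‖ end  match
        • data:
          send[Bool] ‖ send[Bool]  ✗ same direction on both sides — not dual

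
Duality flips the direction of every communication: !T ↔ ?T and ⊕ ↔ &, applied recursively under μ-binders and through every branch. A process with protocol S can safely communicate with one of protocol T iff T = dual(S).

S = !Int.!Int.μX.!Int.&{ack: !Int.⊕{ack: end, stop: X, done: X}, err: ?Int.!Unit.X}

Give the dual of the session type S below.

!Int = ?Int
  !Int = ?Int
    μX = μX  (binder kept)
      !Int = ?Int
        &{ack,err} = ⊕{ack,err}  (&→⊕)
          [ack]
            !Int = ?Int
              ⊕{ack,stop,done} = &{ack,stop,done}  (⊕→&)
                [ack]
                  dual(end) = end
                [stop]
                  dual(X) = X
                [done]
                  dual(X) = X
          [err]
            ?Int = !Int
              !Unit = ?Unit
                dual(X) = X

?Int.?Int.μX.?Int.⊕{ack: ?Int.&{ack: end, stop: X, done: X}, err: !Int.?Unit.X}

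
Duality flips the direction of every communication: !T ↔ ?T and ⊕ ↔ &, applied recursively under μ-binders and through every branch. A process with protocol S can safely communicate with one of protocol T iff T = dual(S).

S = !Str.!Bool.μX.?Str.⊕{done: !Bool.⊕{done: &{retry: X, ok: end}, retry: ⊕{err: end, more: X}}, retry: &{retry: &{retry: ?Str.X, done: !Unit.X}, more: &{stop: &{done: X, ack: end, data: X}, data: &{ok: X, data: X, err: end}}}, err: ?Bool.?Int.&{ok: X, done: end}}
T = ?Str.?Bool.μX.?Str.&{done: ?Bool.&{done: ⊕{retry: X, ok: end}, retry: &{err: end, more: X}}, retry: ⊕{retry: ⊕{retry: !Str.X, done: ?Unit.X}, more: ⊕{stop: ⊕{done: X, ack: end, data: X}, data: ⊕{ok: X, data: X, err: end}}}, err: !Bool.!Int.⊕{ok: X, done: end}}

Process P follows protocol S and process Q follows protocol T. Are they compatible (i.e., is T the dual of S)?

NO

!Str ‖ ?Str  match
  !Bool ‖ ?Bool  match
    μX ‖ μX  match (binder kept)
      ?Str ‖ ?Str  ✗ same direction on both sides — not dual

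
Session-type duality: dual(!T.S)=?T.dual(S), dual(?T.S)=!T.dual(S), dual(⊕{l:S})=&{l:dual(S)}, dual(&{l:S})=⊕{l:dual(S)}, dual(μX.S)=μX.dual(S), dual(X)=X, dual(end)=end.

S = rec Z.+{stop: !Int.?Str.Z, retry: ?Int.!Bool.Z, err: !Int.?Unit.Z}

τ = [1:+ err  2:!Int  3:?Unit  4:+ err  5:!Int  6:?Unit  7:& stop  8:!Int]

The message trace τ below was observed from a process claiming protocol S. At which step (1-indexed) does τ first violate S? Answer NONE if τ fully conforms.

7

step 1: + err  match  residual = !Int.?Unit.rec Z.…
step 2: !Int  match  residual = ?Unit.rec Z.…
step 3: ?Unit  match  residual = rec Z.…
step 4: + err  match  residual = !Int.?Unit.rec Z.…
step 5: !Int  match  residual = ?Unit.rec Z.…
step 6: ?Unit  match  residual = rec Z.…
step 7: got & stop, protocol expects + stop or + retry or + err  ✗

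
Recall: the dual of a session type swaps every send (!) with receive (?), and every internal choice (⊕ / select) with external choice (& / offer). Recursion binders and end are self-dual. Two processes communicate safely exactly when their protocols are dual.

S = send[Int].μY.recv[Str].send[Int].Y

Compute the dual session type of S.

send[Int] = recv[Int]
  μY = μY  (binder kept)
    recv[Str] = send[Str]
      send[Int] = recv[Int]
        Y self-dual

recv[Int].μY.send[Str].recv[Int].Y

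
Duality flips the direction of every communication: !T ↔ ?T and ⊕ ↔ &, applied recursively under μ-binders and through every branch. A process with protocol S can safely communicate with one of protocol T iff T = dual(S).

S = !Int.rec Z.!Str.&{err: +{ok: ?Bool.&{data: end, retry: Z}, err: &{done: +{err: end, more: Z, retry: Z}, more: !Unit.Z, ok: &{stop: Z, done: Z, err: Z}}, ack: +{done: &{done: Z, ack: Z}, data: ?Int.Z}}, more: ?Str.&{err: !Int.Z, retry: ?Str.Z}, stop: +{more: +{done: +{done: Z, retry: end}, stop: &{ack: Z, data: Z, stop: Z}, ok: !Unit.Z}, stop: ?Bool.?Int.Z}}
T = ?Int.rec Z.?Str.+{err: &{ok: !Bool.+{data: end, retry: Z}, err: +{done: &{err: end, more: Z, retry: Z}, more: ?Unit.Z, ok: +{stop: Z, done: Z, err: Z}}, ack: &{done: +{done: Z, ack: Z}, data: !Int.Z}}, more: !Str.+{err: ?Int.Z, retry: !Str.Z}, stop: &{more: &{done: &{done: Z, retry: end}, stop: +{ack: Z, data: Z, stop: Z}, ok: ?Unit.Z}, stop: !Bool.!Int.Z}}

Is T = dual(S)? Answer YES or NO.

!Int ‖ ?Int  match
  rec Z ‖ rec Z  match (rec unchanged)
    !Str ‖ ?Str  match
      &{err,more,stop} ‖ +{err,more,stop}  match same labels
        case err:
          +{ok,err,ack} ‖ &{ok,err,ack}  match same labels
            case ok:
              ?Bool ‖ !Bool  match
                &{data,retry} ‖ +{data,retry}  match same labels
                  case data:
                    end ‖ end  match
                  case retry:
                    Z ‖ Z  match
            case err:
              &{done,more,ok} ‖ +{done,more,ok}  match same labels
                case done:
                  +{err,more,retry} ‖ &{err,more,retry}  match same labels
                    case err:
                      end ‖ end  match
                    case more:
                      Z ‖ Z  match
                    case retry:
                      Z ‖ Z  match
                case more:
                  !Unit ‖ ?Unit  match
                    Z ‖ Z  match
                case ok:
                  &{stop,done,err} ‖ +{stop,done,err}  match same labels
                    case stop:
                      Z ‖ Z  match
                    case done:
                      Z ‖ Z  match
                    case err:
                      Z ‖ Z  match
            case ack:
              +{done,data} ‖ &{done,data}  match same labels
                case done:
                  &{done,ack} ‖ +{done,ack}  match same labels
                    case done:
                      Z ‖ Z  match
                    case ack:
                      Z ‖ Z  match
                case data:
                  ?Int ‖ !Int  match
                    Z ‖ Z  match
        case more:
          ?Str ‖ !Str  match
            &{err,retry} ‖ +{err,retry}  match same labels
              case err:
                !Int ‖ ?Int  match
                  Z ‖ Z  match
              case retry:
                ?Str ‖ !Str  match
                  Z ‖ Z  match
        case stop:
          +{more,stop} ‖ &{more,stop}  match same labels
            case more:
              +{done,stop,ok} ‖ &{done,stop,ok}  match same labels
                case done:
                  +{done,retry} ‖ &{done,retry}  match same labels
                    case done:
                      Z ‖ Z  match
                    case retry:
                      end ‖ end  match
                case stop:
                  &{ack,data,stop} ‖ +{ack,data,stop}  match same labels
                    case ack:
                      Z ‖ Z  match
                    case data:
                      Z ‖ Z  match
                    case stop:
                      Z ‖ Z  match
                case ok:
                  !Unit ‖ ?Unit  match
                    Z ‖ Z  match
            case stop:
              ?Bool ‖ !Bool  match
                ?Int ‖ !Int  match
                  Z ‖ Z  match

YES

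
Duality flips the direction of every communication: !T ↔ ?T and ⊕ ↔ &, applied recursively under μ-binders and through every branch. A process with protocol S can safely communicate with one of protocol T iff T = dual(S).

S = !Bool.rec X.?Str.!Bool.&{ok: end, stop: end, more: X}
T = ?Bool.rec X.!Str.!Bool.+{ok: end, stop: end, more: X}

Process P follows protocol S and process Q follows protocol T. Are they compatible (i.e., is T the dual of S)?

NO

!Bool | ?Bool  match
  rec X | rec X  match (binder kept)
    ?Str | !Str  match
      !Bool | !Bool  ✗ same direction on both sides — not dual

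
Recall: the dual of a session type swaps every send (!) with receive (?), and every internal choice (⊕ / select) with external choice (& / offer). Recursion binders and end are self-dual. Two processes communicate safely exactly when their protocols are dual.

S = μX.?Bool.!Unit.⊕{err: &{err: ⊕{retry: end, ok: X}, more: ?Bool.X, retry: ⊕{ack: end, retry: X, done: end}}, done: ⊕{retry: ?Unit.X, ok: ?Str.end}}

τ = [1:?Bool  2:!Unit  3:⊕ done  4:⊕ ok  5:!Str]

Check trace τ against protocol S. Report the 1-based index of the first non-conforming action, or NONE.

@1 ?Bool  ok  state: !Unit.⊕{err: &{err: ⊕{retry: end, ok: μX.…}, more: ?Bool.μX.…, retry: ⊕{ack: end, retry: μX.…, done: end}}, done: ⊕{retry: ?Unit.μX.…, ok: ?Str.end}}
@2 !Unit  ok  state: ⊕{err: &{err: ⊕{retry: end, ok: μX.…}, more: ?Bool.μX.…, retry: ⊕{ack: end, retry: μX.…, done: end}}, done: ⊕{retry: ?Unit.μX.…, ok: ?Str.end}}
@3 ⊕ done  ok  state: ⊕{retry: ?Unit.μX.…, ok: ?Str.end}
@4 ⊕ ok  ok  state: ?Str.end
@5 got !Str, protocol expects ?Str  ✗

5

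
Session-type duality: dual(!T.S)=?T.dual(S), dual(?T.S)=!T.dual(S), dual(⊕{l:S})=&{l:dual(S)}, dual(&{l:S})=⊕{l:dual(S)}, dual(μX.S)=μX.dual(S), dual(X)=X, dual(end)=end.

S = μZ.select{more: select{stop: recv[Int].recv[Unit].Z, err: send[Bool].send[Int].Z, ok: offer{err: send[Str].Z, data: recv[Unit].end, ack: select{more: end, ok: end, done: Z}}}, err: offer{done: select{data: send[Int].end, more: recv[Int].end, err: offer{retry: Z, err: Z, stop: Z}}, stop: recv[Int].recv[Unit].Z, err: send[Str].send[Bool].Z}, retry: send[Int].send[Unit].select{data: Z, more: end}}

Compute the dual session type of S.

μZ.offer{more: offer{stop: send[Int].send[Unit].Z, err: recv[Bool].recv[Int].Z, ok: select{err: recv[Str].Z, data: send[Unit].end, ack: offer{more: end, ok: end, done: Z}}}, err: select{done: offer{data: recv[Int].end, more: send[Int].end, err: select{retry: Z, err: Z, stop: Z}}, stop: send[Int].send[Unit].Z, err: recv[Str].recv[Bool].Z}, retry: recv[Int].recv[Unit].offer{data: Z, more: end}}

μZ ↦ μZ  (rec unchanged)
  select{more,err,retry} ↦ offer{more,err,retry}  (⊕→&)
    [more]
      select{stop,err,ok} ↦ offer{stop,err,ok}  (⊕→&)
        [stop]
          recv[Int] ↦ send[Int]
            recv[Unit] ↦ send[Unit]
              dual(Z) = Z
        [err]
          send[Bool] ↦ recv[Bool]
            send[Int] ↦ recv[Int]
              dual(Z) = Z
        [ok]
          offer{err,data,ack} ↦ select{err,data,ack}  (&→⊕)
            [err]
              send[Str] ↦ recv[Str]
                dual(Z) = Z
            [data]
              recv[Unit] ↦ send[Unit]
                dual(end) = end
            [ack]
              select{more,ok,done} ↦ offer{more,ok,done}  (⊕→&)
                [more]
                  dual(end) = end
                [ok]
                  dual(end) = end
                [done]
                  dual(Z) = Z
    [err]
      offer{done,stop,err} ↦ select{done,stop,err}  (&→⊕)
        [done]
          select{data,more,err} ↦ offer{data,more,err}  (⊕→&)
            [data]
              send[Int] ↦ recv[Int]
                dual(end) = end
            [more]
              recv[Int] ↦ send[Int]
                dual(end) = end
            [err]
              offer{retry,err,stop} ↦ select{retry,err,stop}  (&→⊕)
                [retry]
                  dual(Z) = Z
                [err]
                  dual(Z) = Z
                [stop]
                  dual(Z) = Z
        [stop]
          recv[Int] ↦ send[Int]
            recv[Unit] ↦ send[Unit]
              dual(Z) = Z
        [err]
          send[Str] ↦ recv[Str]
            send[Bool] ↦ recv[Bool]
              dual(Z) = Z
    [retry]
      send[Int] ↦ recv[Int]
        send[Unit] ↦ recv[Unit]
          select{data,more} ↦ offer{data,more}  (⊕→&)
            [data]
              dual(Z) = Z
            [more]
              dual(end) = end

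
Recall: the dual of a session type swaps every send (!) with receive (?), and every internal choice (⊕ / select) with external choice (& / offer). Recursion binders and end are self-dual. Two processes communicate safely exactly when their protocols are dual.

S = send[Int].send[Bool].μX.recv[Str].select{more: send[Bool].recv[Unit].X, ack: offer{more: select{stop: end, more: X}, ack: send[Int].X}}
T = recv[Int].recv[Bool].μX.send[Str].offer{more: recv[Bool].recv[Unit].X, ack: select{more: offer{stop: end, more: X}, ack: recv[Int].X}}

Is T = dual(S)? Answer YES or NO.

send[Int] vs recv[Int]  ok
  send[Bool] vs recv[Bool]  ok
    μX vs μX  ok (binder kept)
      recv[Str] vs send[Str]  ok
        select{more,ack} vs offer{more,ack}  ok same labels
          [more]
            send[Bool] vs recv[Bool]  ok
              recv[Unit] vs recv[Unit]  ✗ same direction on both sides — not dual

NO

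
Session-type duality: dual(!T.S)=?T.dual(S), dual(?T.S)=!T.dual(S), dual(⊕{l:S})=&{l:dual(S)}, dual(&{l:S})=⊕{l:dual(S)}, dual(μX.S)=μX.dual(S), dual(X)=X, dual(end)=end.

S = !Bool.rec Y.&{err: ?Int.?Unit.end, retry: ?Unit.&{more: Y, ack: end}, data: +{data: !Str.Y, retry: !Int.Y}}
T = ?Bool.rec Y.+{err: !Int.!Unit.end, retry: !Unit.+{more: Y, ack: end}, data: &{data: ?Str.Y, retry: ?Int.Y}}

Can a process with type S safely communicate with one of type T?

!Bool ‖ ?Bool  ✓
  rec Y ‖ rec Y  ✓ (rec unchanged)
    &{err,retry,data} ‖ +{err,retry,data}  ✓ same labels
      case err:
        ?Int ‖ !Int  ✓
          ?Unit ‖ !Unit  ✓
            end ‖ end  ✓
      case retry:
        ?Unit ‖ !Unit  ✓
          &{more,ack} ‖ +{more,ack}  ✓ same labels
            case more:
              Y ‖ Y  ✓
            case ack:
              end ‖ end  ✓
      case data:
        +{data,retry} ‖ &{data,retry}  ✓ same labels
          case data:
            !Str ‖ ?Str  ✓
              Y ‖ Y  ✓
          case retry:
            !Int ‖ ?Int  ✓
              Y ‖ Y  ✓

YES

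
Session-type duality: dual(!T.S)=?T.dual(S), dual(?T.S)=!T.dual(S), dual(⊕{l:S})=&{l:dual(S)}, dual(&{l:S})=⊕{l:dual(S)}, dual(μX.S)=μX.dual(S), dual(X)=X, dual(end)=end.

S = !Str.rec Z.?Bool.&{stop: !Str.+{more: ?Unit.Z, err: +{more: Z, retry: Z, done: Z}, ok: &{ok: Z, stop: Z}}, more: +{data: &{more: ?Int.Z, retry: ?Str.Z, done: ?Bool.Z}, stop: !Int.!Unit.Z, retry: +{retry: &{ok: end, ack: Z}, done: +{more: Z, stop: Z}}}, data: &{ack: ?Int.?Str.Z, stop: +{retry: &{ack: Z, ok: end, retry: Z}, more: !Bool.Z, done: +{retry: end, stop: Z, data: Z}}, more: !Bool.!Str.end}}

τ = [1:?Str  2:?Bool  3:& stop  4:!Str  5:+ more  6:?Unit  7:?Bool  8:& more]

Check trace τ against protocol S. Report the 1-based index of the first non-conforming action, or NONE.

step 1: got ?Str, protocol expects !Str  ✗

1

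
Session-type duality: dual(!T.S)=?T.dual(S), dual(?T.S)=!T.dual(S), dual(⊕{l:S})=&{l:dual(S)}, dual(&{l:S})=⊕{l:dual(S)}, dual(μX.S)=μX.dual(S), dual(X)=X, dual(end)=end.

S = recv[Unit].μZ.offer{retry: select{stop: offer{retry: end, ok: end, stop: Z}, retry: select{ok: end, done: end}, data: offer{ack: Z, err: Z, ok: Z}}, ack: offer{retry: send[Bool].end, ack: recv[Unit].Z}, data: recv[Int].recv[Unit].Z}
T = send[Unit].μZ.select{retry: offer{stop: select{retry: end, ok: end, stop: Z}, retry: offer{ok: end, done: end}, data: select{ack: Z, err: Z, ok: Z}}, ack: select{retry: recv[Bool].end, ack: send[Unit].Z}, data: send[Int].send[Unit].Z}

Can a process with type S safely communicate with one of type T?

recv[Unit] vs send[Unit]  ✓
  μZ vs μZ  ✓ (μ self-dual)
    offer{retry,ack,data} vs select{retry,ack,data}  ✓ label sets agree
      case retry:
        select{stop,retry,data} vs offer{stop,retry,data}  ✓ label sets agree
          case stop:
            offer{retry,ok,stop} vs select{retry,ok,stop}  ✓ label sets agree
              case retry:
                end vs end  ✓
              case ok:
                end vs end  ✓
              case stop:
                Z vs Z  ✓
          case retry:
            select{ok,done} vs offer{ok,done}  ✓ label sets agree
              case ok:
                end vs end  ✓
              case done:
                end vs end  ✓
          case data:
            offer{ack,err,ok} vs select{ack,err,ok}  ✓ label sets agree
              case ack:
                Z vs Z  ✓
              case err:
                Z vs Z  ✓
              case ok:
                Z vs Z  ✓
      case ack:
        offer{retry,ack} vs select{retry,ack}  ✓ label sets agree
          case retry:
            send[Bool] vs recv[Bool]  ✓
              end vs end  ✓
          case ack:
            recv[Unit] vs send[Unit]  ✓
              Z vs Z  ✓
      case data:
        recv[Int] vs send[Int]  ✓
          recv[Unit] vs send[Unit]  ✓
            Z vs Z  ✓

YES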